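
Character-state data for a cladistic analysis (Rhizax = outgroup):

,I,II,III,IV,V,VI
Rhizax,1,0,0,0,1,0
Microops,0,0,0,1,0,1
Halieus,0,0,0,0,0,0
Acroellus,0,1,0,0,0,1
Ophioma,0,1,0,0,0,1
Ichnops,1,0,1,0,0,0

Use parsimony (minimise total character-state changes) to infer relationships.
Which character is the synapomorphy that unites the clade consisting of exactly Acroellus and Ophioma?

II

Character polarity is set by the outgroup: the derived state is whichever differs from the outgroup's state, so for I, V the derived state is '0', and for the remaining characters it is '1'.
I: derived state '0' in Acroellus, Halieus, Microops, and Ophioma only — synapomorphy for {Acroellus, Halieus, Microops, Ophioma}.
II: derived state '1' in Acroellus and Ophioma only — synapomorphy for {Acroellus, Ophioma}.
III: derived state '1' in Ichnops only — an autapomorphy, so it tells us nothing about relationships among taxa.
IV (derived state '1') is unique to Microops (autapomorphy; uninformative for grouping).
All ingroup taxa share the derived state '0' for V; it defines the ingroup but does not resolve relationships within it.
VI: derived state '1' in Acroellus, Microops, and Ophioma only — synapomorphy for {Acroellus, Microops, Ophioma}.
Most parsimonious ingroup topology: (((Microops,(Acroellus,Ophioma)),Halieus),Ichnops).
The clade {Acroellus, Ophioma} is supported by II: its derived state '1' occurs in exactly those taxa and in no other taxon (including the outgroup).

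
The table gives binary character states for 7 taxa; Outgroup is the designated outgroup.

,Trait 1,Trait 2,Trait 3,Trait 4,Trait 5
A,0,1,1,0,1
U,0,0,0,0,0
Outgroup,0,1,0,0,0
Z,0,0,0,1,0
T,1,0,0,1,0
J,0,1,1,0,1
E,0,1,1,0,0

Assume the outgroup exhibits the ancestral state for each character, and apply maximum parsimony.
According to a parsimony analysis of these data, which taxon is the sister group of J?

Character polarity is set by the outgroup: the derived state is whichever differs from the outgroup's state, so for Trait 2 the derived state is '0', and for the remaining characters it is '1'.
Trait 1: derived state '1' in T only — an autapomorphy, so it tells us nothing about relationships among taxa.
Trait 2 (derived state '0') is shared by T, U, and Z — a synapomorphy uniting that clade.
Only A, E, and J show the derived state '1' for Trait 3, supporting them as a clade.
Trait 4: derived state '1' in T and Z only — synapomorphy for {T, Z}.
Trait 5 (derived state '1') is shared by A and J — a synapomorphy uniting that clade.
Most parsimonious ingroup topology: ((E,(A,J)),(U,(T,Z))).
J and A form a cherry on this tree, so they are sister taxa.

A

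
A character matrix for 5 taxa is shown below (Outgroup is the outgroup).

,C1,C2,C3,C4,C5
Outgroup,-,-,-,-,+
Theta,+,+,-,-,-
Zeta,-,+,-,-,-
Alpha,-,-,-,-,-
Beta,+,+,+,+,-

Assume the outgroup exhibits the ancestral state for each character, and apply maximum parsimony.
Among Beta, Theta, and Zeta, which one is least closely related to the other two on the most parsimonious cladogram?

Zeta

Character polarity is set by the outgroup: the derived state is whichever differs from the outgroup's state, so for C5 the derived state is '-', and for the remaining characters it is '+'.
Only Beta and Theta show the derived state '+' for C1, supporting them as a clade.
Only Beta, Theta, and Zeta show the derived state '+' for C2, supporting them as a clade.
C3 (derived state '+') is unique to Beta (autapomorphy; uninformative for grouping).
C4: derived state '+' in Beta only — an autapomorphy, so it tells us nothing about relationships among taxa.
All ingroup taxa share the derived state '-' for C5; it defines the ingroup but does not resolve relationships within it.
Most parsimonious ingroup topology: (((Theta,Beta),Zeta),Alpha).
Theta and Beta share a more recent common ancestor with each other than either does with Zeta, so Zeta is the least closely related of the three.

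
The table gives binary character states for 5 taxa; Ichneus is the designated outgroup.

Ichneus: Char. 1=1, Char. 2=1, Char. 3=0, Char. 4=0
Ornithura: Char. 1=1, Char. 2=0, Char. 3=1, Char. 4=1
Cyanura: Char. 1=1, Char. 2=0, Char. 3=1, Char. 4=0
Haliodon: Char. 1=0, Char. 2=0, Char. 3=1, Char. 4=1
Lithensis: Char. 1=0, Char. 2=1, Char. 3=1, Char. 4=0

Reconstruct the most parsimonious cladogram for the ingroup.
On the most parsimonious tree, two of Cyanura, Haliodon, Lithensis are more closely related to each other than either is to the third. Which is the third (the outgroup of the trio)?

Lithensis

Character polarity is set by the outgroup: the derived state is whichever differs from the outgroup's state, so for Char. 1, Char. 2 the derived state is '0', and for the remaining characters it is '1'.
Char. 1 (state '0') occurs in Haliodon and Lithensis but conflicts with the nesting implied by the other characters — most parsimoniously interpreted as homoplasy.
Char. 2 (derived state '0') is shared by Cyanura, Haliodon, and Ornithura — a synapomorphy uniting that clade.
Char. 3 (derived state '1') is shared by all ingroup taxa — unites the whole ingroup.
Only Haliodon and Ornithura show the derived state '1' for Char. 4, supporting them as a clade.
Most parsimonious ingroup topology: (((Ornithura,Haliodon),Cyanura),Lithensis).
Cyanura and Haliodon share a more recent common ancestor with each other than either does with Lithensis, so Lithensis is the least closely related of the three.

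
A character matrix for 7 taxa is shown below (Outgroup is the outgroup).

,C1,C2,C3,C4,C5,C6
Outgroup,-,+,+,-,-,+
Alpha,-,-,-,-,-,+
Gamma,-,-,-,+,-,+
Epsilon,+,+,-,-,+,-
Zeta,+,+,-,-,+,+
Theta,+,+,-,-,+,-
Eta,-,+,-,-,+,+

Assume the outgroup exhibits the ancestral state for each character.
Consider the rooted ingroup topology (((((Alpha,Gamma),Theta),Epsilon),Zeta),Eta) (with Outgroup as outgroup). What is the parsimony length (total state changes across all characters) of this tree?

Map each character onto (((((Alpha,Gamma),Theta),Epsilon),Zeta),Eta) (rooted by Outgroup) and count the minimum state changes it requires (Fitch parsimony):
C1: 2; C2: 1; C3: 1; C4: 1; C5: 2; C6: 2.
Total tree length = 9.

9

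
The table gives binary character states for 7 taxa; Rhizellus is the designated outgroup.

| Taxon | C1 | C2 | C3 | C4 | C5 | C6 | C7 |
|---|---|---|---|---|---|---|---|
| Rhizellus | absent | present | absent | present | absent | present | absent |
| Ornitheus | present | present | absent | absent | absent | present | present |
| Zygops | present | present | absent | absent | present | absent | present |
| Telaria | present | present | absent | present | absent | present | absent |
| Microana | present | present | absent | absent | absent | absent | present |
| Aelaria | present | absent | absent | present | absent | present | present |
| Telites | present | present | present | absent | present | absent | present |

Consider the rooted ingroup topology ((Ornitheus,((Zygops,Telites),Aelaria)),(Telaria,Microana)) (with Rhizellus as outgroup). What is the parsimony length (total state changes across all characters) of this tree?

Map each character onto ((Ornitheus,((Zygops,Telites),Aelaria)),(Telaria,Microana)) (rooted by Rhizellus) and count the minimum state changes it requires (Fitch parsimony):
C1: 1; C2: 1; C3: 1; C4: 3; C5: 1; C6: 2; C7: 2.
Total tree length = 11.

11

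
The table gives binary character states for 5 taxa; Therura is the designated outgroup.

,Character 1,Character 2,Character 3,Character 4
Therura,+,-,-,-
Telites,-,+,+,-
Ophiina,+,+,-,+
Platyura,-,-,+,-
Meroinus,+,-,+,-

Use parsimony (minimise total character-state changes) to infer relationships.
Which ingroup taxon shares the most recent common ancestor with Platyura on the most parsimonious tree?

Character polarity is set by the outgroup: the derived state is whichever differs from the outgroup's state, so for Character 1 the derived state is '-', and for the remaining characters it is '+'.
Character 1 (derived state '-') is shared by Platyura and Telites — a synapomorphy uniting that clade.
Character 2 groups Ophiina and Telites, which is incompatible with the clades supported by the remaining characters; treating it as convergent (homoplasy) costs fewer steps than any alternative tree.
Only Meroinus, Platyura, and Telites show the derived state '+' for Character 3, supporting them as a clade.
Character 4 (derived state '+') is unique to Ophiina (autapomorphy; uninformative for grouping).
Most parsimonious ingroup topology: (((Telites,Platyura),Meroinus),Ophiina).
Platyura and Telites form a cherry on this tree, so they are sister taxa.

Telites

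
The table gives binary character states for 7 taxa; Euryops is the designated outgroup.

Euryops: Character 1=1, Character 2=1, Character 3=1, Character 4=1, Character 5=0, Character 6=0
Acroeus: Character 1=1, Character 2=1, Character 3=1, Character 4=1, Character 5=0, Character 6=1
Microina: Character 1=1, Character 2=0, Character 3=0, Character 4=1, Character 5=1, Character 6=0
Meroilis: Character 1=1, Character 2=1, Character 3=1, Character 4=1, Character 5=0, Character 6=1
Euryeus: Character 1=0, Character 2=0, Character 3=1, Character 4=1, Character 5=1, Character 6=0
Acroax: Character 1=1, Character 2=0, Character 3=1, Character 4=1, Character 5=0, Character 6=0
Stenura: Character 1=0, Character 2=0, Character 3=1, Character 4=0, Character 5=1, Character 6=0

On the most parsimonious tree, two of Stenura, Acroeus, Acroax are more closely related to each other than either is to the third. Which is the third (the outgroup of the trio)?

Acroeus

Character polarity is set by the outgroup: the derived state is whichever differs from the outgroup's state, so for Character 1, Character 2, Character 3, Character 4 the derived state is '0', and for the remaining characters it is '1'.
Character 1: derived state '0' in Euryeus and Stenura only — synapomorphy for {Euryeus, Stenura}.
Character 2: derived state '0' in Acroax, Euryeus, Microina, and Stenura only — synapomorphy for {Acroax, Euryeus, Microina, Stenura}.
Character 3: derived state '0' in Microina only — an autapomorphy, so it tells us nothing about relationships among taxa.
Character 4: derived state '0' in Stenura only — an autapomorphy, so it tells us nothing about relationships among taxa.
Character 5 (derived state '1') is shared by Euryeus, Microina, and Stenura — a synapomorphy uniting that clade.
Character 6: derived state '1' in Acroeus and Meroilis only — synapomorphy for {Acroeus, Meroilis}.
Most parsimonious ingroup topology: ((Acroeus,Meroilis),((Microina,(Euryeus,Stenura)),Acroax)).
Stenura and Acroax share a more recent common ancestor with each other than either does with Acroeus, so Acroeus is the least closely related of the three.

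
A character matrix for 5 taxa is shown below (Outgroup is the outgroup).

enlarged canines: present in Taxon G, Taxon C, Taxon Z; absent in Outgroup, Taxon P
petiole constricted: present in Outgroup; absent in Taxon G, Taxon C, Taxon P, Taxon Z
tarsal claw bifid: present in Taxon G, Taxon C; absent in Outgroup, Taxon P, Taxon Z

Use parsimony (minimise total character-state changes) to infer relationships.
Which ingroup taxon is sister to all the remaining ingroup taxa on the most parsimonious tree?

Taxon P

Character polarity is set by the outgroup: the derived state is whichever differs from the outgroup's state, so for petiole constricted the derived state is 'absent', and for the remaining characters it is 'present'.
enlarged canines: derived state 'present' in Taxon C, Taxon G, and Taxon Z only — synapomorphy for {Taxon C, Taxon G, Taxon Z}.
All ingroup taxa share the derived state 'absent' for petiole constricted; it defines the ingroup but does not resolve relationships within it.
tarsal claw bifid: derived state 'present' in Taxon C and Taxon G only — synapomorphy for {Taxon C, Taxon G}.
Most parsimonious ingroup topology: (((Taxon G,Taxon C),Taxon Z),Taxon P).
Taxon P is sister to the clade containing all other ingroup taxa, so it is the earliest-diverging (most basal) ingroup lineage.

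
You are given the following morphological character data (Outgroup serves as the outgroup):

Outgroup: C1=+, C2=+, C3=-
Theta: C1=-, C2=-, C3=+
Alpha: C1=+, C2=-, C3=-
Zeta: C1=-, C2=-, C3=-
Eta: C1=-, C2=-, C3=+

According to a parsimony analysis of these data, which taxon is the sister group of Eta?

Theta

Character polarity is set by the outgroup: the derived state is whichever differs from the outgroup's state, so for C1, C2 the derived state is '-', and for the remaining characters it is '+'.
C1 (derived state '-') is shared by Eta, Theta, and Zeta — a synapomorphy uniting that clade.
C2 (derived state '-') is shared by all ingroup taxa — unites the whole ingroup.
C3: derived state '+' in Eta and Theta only — synapomorphy for {Eta, Theta}.
Most parsimonious ingroup topology: (((Theta,Eta),Zeta),Alpha).
Eta and Theta form a cherry on this tree, so they are sister taxa.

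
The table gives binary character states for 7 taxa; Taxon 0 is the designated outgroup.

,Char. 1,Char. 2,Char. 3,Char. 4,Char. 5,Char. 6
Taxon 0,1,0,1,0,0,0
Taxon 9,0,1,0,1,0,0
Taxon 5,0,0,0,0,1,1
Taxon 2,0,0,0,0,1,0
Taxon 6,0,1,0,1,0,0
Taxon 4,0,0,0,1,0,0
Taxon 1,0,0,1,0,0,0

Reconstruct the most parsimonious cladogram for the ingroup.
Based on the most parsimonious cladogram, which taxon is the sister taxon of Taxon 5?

Taxon 2

Character polarity is set by the outgroup: the derived state is whichever differs from the outgroup's state, so for Char. 1, Char. 3 the derived state is '0', and for the remaining characters it is '1'.
Char. 1 (derived state '0') is shared by all ingroup taxa — unites the whole ingroup.
Only Taxon 6 and Taxon 9 show the derived state '1' for Char. 2, supporting them as a clade.
Char. 3: derived state '0' in Taxon 2, Taxon 4, Taxon 5, Taxon 6, and Taxon 9 only — synapomorphy for {Taxon 2, Taxon 4, Taxon 5, Taxon 6, Taxon 9}.
Only Taxon 4, Taxon 6, and Taxon 9 show the derived state '1' for Char. 4, supporting them as a clade.
Char. 5: derived state '1' in Taxon 2 and Taxon 5 only — synapomorphy for {Taxon 2, Taxon 5}.
Char. 6: derived state '1' in Taxon 5 only — an autapomorphy, so it tells us nothing about relationships among taxa.
Most parsimonious ingroup topology: ((((Taxon 9,Taxon 6),Taxon 4),(Taxon 5,Taxon 2)),Taxon 1).
Taxon 5 and Taxon 2 form a cherry on this tree, so they are sister taxa.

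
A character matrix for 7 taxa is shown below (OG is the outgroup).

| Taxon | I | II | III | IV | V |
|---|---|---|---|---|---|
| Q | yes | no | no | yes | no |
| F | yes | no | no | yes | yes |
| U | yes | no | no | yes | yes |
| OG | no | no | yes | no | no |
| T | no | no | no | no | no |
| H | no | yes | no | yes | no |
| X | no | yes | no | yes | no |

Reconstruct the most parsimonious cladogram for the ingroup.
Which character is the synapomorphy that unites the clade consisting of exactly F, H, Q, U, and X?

Character polarity is set by the outgroup: the derived state is whichever differs from the outgroup's state, so for III the derived state is 'no', and for the remaining characters it is 'yes'.
Only F, Q, and U show the derived state 'yes' for I, supporting them as a clade.
Only H and X show the derived state 'yes' for II, supporting them as a clade.
All ingroup taxa share the derived state 'no' for III; it defines the ingroup but does not resolve relationships within it.
IV: derived state 'yes' in F, H, Q, U, and X only — synapomorphy for {F, H, Q, U, X}.
V (derived state 'yes') is shared by F and U — a synapomorphy uniting that clade.
Most parsimonious ingroup topology: ((((U,F),Q),(X,H)),T).
The clade {F, H, Q, U, X} is supported by IV: its derived state 'yes' occurs in exactly those taxa and in no other taxon (including the outgroup).

IV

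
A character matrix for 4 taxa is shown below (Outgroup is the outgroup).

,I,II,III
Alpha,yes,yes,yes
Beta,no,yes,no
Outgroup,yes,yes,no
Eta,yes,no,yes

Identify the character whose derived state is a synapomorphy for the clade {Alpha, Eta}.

III

Character polarity is set by the outgroup: the derived state is whichever differs from the outgroup's state, so for I, II the derived state is 'no', and for the remaining characters it is 'yes'.
I (derived state 'no') is unique to Beta (autapomorphy; uninformative for grouping).
II (derived state 'no') is unique to Eta (autapomorphy; uninformative for grouping).
III: derived state 'yes' in Alpha and Eta only — synapomorphy for {Alpha, Eta}.
Most parsimonious ingroup topology: ((Eta,Alpha),Beta).
The clade {Alpha, Eta} is supported by III: its derived state 'yes' occurs in exactly those taxa and in no other taxon (including the outgroup).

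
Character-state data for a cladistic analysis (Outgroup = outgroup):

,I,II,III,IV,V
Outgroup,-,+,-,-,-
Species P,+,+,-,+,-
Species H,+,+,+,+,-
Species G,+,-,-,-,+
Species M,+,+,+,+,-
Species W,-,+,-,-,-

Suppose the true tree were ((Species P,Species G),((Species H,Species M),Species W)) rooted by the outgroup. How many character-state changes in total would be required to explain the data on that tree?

Map each character onto ((Species P,Species G),((Species H,Species M),Species W)) (rooted by Outgroup) and count the minimum state changes it requires (Fitch parsimony):
I: 2; II: 1; III: 1; IV: 2; V: 1.
Total tree length = 7.

7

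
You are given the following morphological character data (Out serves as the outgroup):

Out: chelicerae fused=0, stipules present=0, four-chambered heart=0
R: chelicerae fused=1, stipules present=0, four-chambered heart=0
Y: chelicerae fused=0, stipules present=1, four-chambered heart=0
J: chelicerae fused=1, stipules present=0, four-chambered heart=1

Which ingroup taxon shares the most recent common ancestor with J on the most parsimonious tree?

The outgroup has state '0' for every character, so '1' is the derived state throughout.
chelicerae fused (derived state '1') is shared by J and R — a synapomorphy uniting that clade.
stipules present (derived state '1') is unique to Y (autapomorphy; uninformative for grouping).
four-chambered heart: derived state '1' in J only — an autapomorphy, so it tells us nothing about relationships among taxa.
Most parsimonious ingroup topology: ((R,J),Y).
J and R form a cherry on this tree, so they are sister taxa.

R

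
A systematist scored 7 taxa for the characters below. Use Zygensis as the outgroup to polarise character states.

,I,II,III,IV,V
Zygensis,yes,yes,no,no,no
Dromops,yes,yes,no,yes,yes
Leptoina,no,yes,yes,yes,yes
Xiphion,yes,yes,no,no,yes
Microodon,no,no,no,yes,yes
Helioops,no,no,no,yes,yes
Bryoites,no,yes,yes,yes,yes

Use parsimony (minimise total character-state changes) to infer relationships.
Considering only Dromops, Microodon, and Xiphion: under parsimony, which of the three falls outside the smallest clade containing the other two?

Character polarity is set by the outgroup: the derived state is whichever differs from the outgroup's state, so for I, II the derived state is 'no', and for the remaining characters it is 'yes'.
I (derived state 'no') is shared by Bryoites, Helioops, Leptoina, and Microodon — a synapomorphy uniting that clade.
Only Helioops and Microodon show the derived state 'no' for II, supporting them as a clade.
III: derived state 'yes' in Bryoites and Leptoina only — synapomorphy for {Bryoites, Leptoina}.
IV (derived state 'yes') is shared by Bryoites, Dromops, Helioops, Leptoina, and Microodon — a synapomorphy uniting that clade.
V (derived state 'yes') is shared by all ingroup taxa — unites the whole ingroup.
Most parsimonious ingroup topology: ((Dromops,((Leptoina,Bryoites),(Microodon,Helioops))),Xiphion).
Microodon and Dromops share a more recent common ancestor with each other than either does with Xiphion, so Xiphion is the least closely related of the three.

Xiphion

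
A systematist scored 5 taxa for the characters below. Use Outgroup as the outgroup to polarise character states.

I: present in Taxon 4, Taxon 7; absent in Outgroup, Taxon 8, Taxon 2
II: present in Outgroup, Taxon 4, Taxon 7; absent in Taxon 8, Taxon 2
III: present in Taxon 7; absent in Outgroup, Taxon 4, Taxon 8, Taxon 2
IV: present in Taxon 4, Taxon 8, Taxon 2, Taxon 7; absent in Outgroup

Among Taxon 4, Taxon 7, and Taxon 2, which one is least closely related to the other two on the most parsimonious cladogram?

Character polarity is set by the outgroup: the derived state is whichever differs from the outgroup's state, so for II the derived state is 'absent', and for the remaining characters it is 'present'.
I (derived state 'present') is shared by Taxon 4 and Taxon 7 — a synapomorphy uniting that clade.
II: derived state 'absent' in Taxon 2 and Taxon 8 only — synapomorphy for {Taxon 2, Taxon 8}.
III (derived state 'present') is unique to Taxon 7 (autapomorphy; uninformative for grouping).
All ingroup taxa share the derived state 'present' for IV; it defines the ingroup but does not resolve relationships within it.
Most parsimonious ingroup topology: ((Taxon 4,Taxon 7),(Taxon 8,Taxon 2)).
Taxon 7 and Taxon 4 share a more recent common ancestor with each other than either does with Taxon 2, so Taxon 2 is the least closely related of the three.

Taxon 2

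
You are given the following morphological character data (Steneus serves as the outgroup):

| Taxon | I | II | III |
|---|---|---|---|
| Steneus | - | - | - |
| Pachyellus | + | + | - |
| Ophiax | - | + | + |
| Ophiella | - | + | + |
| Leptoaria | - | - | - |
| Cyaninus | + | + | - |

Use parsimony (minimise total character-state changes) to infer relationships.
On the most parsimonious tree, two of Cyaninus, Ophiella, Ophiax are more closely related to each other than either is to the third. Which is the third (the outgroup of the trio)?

Cyaninus

The outgroup has state '-' for every character, so '+' is the derived state throughout.
I: derived state '+' in Cyaninus and Pachyellus only — synapomorphy for {Cyaninus, Pachyellus}.
Only Cyaninus, Ophiax, Ophiella, and Pachyellus show the derived state '+' for II, supporting them as a clade.
III (derived state '+') is shared by Ophiax and Ophiella — a synapomorphy uniting that clade.
Most parsimonious ingroup topology: (((Pachyellus,Cyaninus),(Ophiax,Ophiella)),Leptoaria).
Ophiax and Ophiella share a more recent common ancestor with each other than either does with Cyaninus, so Cyaninus is the least closely related of the three.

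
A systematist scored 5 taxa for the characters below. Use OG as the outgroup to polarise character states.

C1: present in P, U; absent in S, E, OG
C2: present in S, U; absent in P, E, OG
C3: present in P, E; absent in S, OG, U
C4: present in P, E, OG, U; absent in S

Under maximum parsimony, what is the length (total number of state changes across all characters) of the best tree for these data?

5

Character polarity is set by the outgroup: the derived state is whichever differs from the outgroup's state, so for C4 the derived state is 'absent', and for the remaining characters it is 'present'.
C1 groups P and U, which is incompatible with the clades supported by the remaining characters; treating it as convergent (homoplasy) costs fewer steps than any alternative tree.
Only S and U show the derived state 'present' for C2, supporting them as a clade.
C3: derived state 'present' in E and P only — synapomorphy for {E, P}.
C4: derived state 'absent' in S only — an autapomorphy, so it tells us nothing about relationships among taxa.
Most parsimonious ingroup topology: ((P,E),(S,U)).
Changes per character on this tree: C1: 2; C2: 1; C3: 1; C4: 1.
Total = 5.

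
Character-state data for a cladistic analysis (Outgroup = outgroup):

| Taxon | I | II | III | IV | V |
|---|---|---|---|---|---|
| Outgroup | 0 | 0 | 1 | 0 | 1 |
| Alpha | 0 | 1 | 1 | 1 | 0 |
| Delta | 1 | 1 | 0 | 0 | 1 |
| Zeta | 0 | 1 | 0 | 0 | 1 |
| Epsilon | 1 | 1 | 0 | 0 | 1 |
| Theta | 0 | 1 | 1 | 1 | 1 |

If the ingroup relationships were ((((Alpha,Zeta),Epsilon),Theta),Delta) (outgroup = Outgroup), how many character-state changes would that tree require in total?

Map each character onto ((((Alpha,Zeta),Epsilon),Theta),Delta) (rooted by Outgroup) and count the minimum state changes it requires (Fitch parsimony):
I: 2; II: 1; III: 3; IV: 2; V: 1.
Total tree length = 9.

9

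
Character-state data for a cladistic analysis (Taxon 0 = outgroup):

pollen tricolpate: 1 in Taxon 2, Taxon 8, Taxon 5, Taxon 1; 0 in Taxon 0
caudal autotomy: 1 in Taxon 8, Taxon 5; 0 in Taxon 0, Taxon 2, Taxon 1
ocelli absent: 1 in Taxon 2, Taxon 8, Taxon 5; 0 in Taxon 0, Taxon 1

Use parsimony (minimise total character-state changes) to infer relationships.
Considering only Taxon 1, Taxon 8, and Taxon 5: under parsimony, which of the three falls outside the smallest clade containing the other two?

Taxon 1

The outgroup has state '0' for every character, so '1' is the derived state throughout.
All ingroup taxa share the derived state '1' for pollen tricolpate; it defines the ingroup but does not resolve relationships within it.
caudal autotomy: derived state '1' in Taxon 5 and Taxon 8 only — synapomorphy for {Taxon 5, Taxon 8}.
ocelli absent (derived state '1') is shared by Taxon 2, Taxon 5, and Taxon 8 — a synapomorphy uniting that clade.
Most parsimonious ingroup topology: ((Taxon 2,(Taxon 8,Taxon 5)),Taxon 1).
Taxon 8 and Taxon 5 share a more recent common ancestor with each other than either does with Taxon 1, so Taxon 1 is the least closely related of the three.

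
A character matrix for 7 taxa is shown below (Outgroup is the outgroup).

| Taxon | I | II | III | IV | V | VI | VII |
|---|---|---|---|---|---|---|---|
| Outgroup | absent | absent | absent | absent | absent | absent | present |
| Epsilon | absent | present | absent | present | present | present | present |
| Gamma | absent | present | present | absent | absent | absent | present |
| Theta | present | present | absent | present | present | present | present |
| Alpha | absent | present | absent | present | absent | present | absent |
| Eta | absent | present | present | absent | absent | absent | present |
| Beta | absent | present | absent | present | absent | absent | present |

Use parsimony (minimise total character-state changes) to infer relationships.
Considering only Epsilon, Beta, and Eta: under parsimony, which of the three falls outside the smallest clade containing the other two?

Character polarity is set by the outgroup: the derived state is whichever differs from the outgroup's state, so for VII the derived state is 'absent', and for the remaining characters it is 'present'.
I (derived state 'present') is unique to Theta (autapomorphy; uninformative for grouping).
II (derived state 'present') is shared by all ingroup taxa — unites the whole ingroup.
III (derived state 'present') is shared by Eta and Gamma — a synapomorphy uniting that clade.
IV: derived state 'present' in Alpha, Beta, Epsilon, and Theta only — synapomorphy for {Alpha, Beta, Epsilon, Theta}.
V (derived state 'present') is shared by Epsilon and Theta — a synapomorphy uniting that clade.
Only Alpha, Epsilon, and Theta show the derived state 'present' for VI, supporting them as a clade.
VII (derived state 'absent') is unique to Alpha (autapomorphy; uninformative for grouping).
Most parsimonious ingroup topology: ((((Epsilon,Theta),Alpha),Beta),(Gamma,Eta)).
Epsilon and Beta share a more recent common ancestor with each other than either does with Eta, so Eta is the least closely related of the three.

Eta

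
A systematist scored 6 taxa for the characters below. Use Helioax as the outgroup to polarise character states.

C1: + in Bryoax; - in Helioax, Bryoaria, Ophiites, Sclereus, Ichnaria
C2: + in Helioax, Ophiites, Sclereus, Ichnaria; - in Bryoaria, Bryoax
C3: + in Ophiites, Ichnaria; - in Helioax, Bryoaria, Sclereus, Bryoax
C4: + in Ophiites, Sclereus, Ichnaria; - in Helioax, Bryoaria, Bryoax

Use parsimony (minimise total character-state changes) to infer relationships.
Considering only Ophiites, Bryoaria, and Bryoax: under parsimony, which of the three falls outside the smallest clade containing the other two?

Character polarity is set by the outgroup: the derived state is whichever differs from the outgroup's state, so for C2 the derived state is '-', and for the remaining characters it is '+'.
C1 (derived state '+') is unique to Bryoax (autapomorphy; uninformative for grouping).
C2: derived state '-' in Bryoaria and Bryoax only — synapomorphy for {Bryoaria, Bryoax}.
C3 (derived state '+') is shared by Ichnaria and Ophiites — a synapomorphy uniting that clade.
C4: derived state '+' in Ichnaria, Ophiites, and Sclereus only — synapomorphy for {Ichnaria, Ophiites, Sclereus}.
Most parsimonious ingroup topology: ((Bryoaria,Bryoax),((Ophiites,Ichnaria),Sclereus)).
Bryoaria and Bryoax share a more recent common ancestor with each other than either does with Ophiites, so Ophiites is the least closely related of the three.

Ophiites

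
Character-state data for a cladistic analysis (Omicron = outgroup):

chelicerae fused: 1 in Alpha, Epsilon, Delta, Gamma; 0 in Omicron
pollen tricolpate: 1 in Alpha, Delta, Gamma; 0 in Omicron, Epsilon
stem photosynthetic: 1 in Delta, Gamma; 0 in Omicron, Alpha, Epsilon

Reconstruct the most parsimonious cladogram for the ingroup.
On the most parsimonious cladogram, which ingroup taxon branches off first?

Epsilon

The outgroup has state '0' for every character, so '1' is the derived state throughout.
chelicerae fused (derived state '1') is shared by all ingroup taxa — unites the whole ingroup.
pollen tricolpate (derived state '1') is shared by Alpha, Delta, and Gamma — a synapomorphy uniting that clade.
Only Delta and Gamma show the derived state '1' for stem photosynthetic, supporting them as a clade.
Most parsimonious ingroup topology: ((Alpha,(Delta,Gamma)),Epsilon).
Epsilon is sister to the clade containing all other ingroup taxa, so it is the earliest-diverging (most basal) ingroup lineage.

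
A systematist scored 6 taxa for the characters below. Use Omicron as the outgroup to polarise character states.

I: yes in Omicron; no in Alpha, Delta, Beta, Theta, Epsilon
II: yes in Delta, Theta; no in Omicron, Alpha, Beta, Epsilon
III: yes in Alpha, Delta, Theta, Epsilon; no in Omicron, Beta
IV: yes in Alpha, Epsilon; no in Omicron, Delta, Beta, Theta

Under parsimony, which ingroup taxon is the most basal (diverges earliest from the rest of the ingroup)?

Beta

Character polarity is set by the outgroup: the derived state is whichever differs from the outgroup's state, so for I the derived state is 'no', and for the remaining characters it is 'yes'.
All ingroup taxa share the derived state 'no' for I; it defines the ingroup but does not resolve relationships within it.
II: derived state 'yes' in Delta and Theta only — synapomorphy for {Delta, Theta}.
III: derived state 'yes' in Alpha, Delta, Epsilon, and Theta only — synapomorphy for {Alpha, Delta, Epsilon, Theta}.
Only Alpha and Epsilon show the derived state 'yes' for IV, supporting them as a clade.
Most parsimonious ingroup topology: (((Alpha,Epsilon),(Delta,Theta)),Beta).
Beta is sister to the clade containing all other ingroup taxa, so it is the earliest-diverging (most basal) ingroup lineage.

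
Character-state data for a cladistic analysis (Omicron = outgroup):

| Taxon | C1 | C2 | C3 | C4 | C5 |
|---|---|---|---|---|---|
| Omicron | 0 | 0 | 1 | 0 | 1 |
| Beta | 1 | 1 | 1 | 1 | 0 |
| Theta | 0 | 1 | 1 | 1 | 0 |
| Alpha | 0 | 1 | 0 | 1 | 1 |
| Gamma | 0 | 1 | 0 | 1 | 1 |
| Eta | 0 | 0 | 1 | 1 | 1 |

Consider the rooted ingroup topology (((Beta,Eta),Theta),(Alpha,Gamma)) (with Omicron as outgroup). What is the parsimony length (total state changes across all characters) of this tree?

7

Map each character onto (((Beta,Eta),Theta),(Alpha,Gamma)) (rooted by Omicron) and count the minimum state changes it requires (Fitch parsimony):
C1: 1; C2: 2; C3: 1; C4: 1; C5: 2.
Total tree length = 7.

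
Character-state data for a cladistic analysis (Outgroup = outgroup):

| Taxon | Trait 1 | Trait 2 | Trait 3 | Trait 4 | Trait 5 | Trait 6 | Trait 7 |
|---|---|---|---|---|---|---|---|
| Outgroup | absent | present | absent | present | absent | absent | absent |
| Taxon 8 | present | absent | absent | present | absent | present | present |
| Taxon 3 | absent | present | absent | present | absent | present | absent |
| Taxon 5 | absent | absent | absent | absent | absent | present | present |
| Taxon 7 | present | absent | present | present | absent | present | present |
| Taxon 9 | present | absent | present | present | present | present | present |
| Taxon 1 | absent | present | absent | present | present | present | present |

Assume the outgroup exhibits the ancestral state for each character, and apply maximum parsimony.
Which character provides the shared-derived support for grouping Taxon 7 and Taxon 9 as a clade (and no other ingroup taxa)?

Character polarity is set by the outgroup: the derived state is whichever differs from the outgroup's state, so for Trait 2, Trait 4 the derived state is 'absent', and for the remaining characters it is 'present'.
Only Taxon 7, Taxon 8, and Taxon 9 show the derived state 'present' for Trait 1, supporting them as a clade.
Trait 2 (derived state 'absent') is shared by Taxon 5, Taxon 7, Taxon 8, and Taxon 9 — a synapomorphy uniting that clade.
Only Taxon 7 and Taxon 9 show the derived state 'present' for Trait 3, supporting them as a clade.
Trait 4 (derived state 'absent') is unique to Taxon 5 (autapomorphy; uninformative for grouping).
Trait 5 (state 'present') occurs in Taxon 1 and Taxon 9 but conflicts with the nesting implied by the other characters — most parsimoniously interpreted as homoplasy.
Trait 6 (derived state 'present') is shared by all ingroup taxa — unites the whole ingroup.
Trait 7 (derived state 'present') is shared by Taxon 1, Taxon 5, Taxon 7, Taxon 8, and Taxon 9 — a synapomorphy uniting that clade.
Most parsimonious ingroup topology: ((((Taxon 8,(Taxon 7,Taxon 9)),Taxon 5),Taxon 1),Taxon 3).
The clade {Taxon 7, Taxon 9} is supported by Trait 3: its derived state 'present' occurs in exactly those taxa and in no other taxon (including the outgroup).

Trait 3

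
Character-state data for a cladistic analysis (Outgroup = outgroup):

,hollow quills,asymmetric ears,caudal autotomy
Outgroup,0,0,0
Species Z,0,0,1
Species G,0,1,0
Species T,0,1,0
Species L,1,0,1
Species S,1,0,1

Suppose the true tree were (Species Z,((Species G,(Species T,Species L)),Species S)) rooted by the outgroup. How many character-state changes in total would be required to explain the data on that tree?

7

Map each character onto (Species Z,((Species G,(Species T,Species L)),Species S)) (rooted by Outgroup) and count the minimum state changes it requires (Fitch parsimony):
hollow quills: 2; asymmetric ears: 2; caudal autotomy: 3.
Total tree length = 7.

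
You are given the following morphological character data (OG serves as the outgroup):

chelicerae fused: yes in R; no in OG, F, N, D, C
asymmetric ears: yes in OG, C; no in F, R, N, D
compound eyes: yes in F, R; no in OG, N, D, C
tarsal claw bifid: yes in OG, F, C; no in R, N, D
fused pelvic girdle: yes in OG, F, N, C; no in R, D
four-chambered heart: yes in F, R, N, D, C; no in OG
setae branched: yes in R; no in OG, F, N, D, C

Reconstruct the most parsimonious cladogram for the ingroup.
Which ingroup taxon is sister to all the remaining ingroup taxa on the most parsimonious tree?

Character polarity is set by the outgroup: the derived state is whichever differs from the outgroup's state, so for asymmetric ears, tarsal claw bifid, fused pelvic girdle the derived state is 'no', and for the remaining characters it is 'yes'.
chelicerae fused (derived state 'yes') is unique to R (autapomorphy; uninformative for grouping).
Only D, F, N, and R show the derived state 'no' for asymmetric ears, supporting them as a clade.
compound eyes (state 'yes') occurs in F and R but conflicts with the nesting implied by the other characters — most parsimoniously interpreted as homoplasy.
tarsal claw bifid (derived state 'no') is shared by D, N, and R — a synapomorphy uniting that clade.
Only D and R show the derived state 'no' for fused pelvic girdle, supporting them as a clade.
All ingroup taxa share the derived state 'yes' for four-chambered heart; it defines the ingroup but does not resolve relationships within it.
setae branched: derived state 'yes' in R only — an autapomorphy, so it tells us nothing about relationships among taxa.
Most parsimonious ingroup topology: ((F,((R,D),N)),C).
C is sister to the clade containing all other ingroup taxa, so it is the earliest-diverging (most basal) ingroup lineage.

C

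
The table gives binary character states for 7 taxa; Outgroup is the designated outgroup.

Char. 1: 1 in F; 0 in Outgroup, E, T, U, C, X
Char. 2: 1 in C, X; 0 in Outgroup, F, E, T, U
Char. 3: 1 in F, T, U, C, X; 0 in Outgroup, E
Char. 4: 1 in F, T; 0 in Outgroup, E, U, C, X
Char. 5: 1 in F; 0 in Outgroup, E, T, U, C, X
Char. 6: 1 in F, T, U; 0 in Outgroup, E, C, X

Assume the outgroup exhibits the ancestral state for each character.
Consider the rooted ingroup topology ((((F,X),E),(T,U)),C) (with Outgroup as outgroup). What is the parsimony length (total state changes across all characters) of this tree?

10

Map each character onto ((((F,X),E),(T,U)),C) (rooted by Outgroup) and count the minimum state changes it requires (Fitch parsimony):
Char. 1: 1; Char. 2: 2; Char. 3: 2; Char. 4: 2; Char. 5: 1; Char. 6: 2.
Total tree length = 10.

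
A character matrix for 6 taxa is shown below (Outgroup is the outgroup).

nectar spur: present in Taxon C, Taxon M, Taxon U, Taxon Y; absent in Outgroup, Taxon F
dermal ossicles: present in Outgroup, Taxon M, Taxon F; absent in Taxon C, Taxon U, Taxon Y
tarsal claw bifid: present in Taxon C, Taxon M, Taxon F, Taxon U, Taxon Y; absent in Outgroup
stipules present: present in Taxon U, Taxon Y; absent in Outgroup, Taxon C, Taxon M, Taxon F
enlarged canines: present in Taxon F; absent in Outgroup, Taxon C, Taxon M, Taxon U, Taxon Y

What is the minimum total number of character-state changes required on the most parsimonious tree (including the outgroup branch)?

5

Character polarity is set by the outgroup: the derived state is whichever differs from the outgroup's state, so for dermal ossicles the derived state is 'absent', and for the remaining characters it is 'present'.
nectar spur (derived state 'present') is shared by Taxon C, Taxon M, Taxon U, and Taxon Y — a synapomorphy uniting that clade.
Only Taxon C, Taxon U, and Taxon Y show the derived state 'absent' for dermal ossicles, supporting them as a clade.
tarsal claw bifid (derived state 'present') is shared by all ingroup taxa — unites the whole ingroup.
Only Taxon U and Taxon Y show the derived state 'present' for stipules present, supporting them as a clade.
enlarged canines (derived state 'present') is unique to Taxon F (autapomorphy; uninformative for grouping).
Most parsimonious ingroup topology: ((((Taxon Y,Taxon U),Taxon C),Taxon M),Taxon F).
Changes per character on this tree: nectar spur: 1; dermal ossicles: 1; tarsal claw bifid: 1; stipules present: 1; enlarged canines: 1.
Total = 5.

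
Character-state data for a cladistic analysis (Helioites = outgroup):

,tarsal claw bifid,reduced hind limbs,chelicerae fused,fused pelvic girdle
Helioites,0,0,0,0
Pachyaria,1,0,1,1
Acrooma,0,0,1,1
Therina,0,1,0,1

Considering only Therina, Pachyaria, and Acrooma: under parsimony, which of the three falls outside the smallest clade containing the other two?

Therina

The outgroup has state '0' for every character, so '1' is the derived state throughout.
tarsal claw bifid: derived state '1' in Pachyaria only — an autapomorphy, so it tells us nothing about relationships among taxa.
reduced hind limbs: derived state '1' in Therina only — an autapomorphy, so it tells us nothing about relationships among taxa.
Only Acrooma and Pachyaria show the derived state '1' for chelicerae fused, supporting them as a clade.
All ingroup taxa share the derived state '1' for fused pelvic girdle; it defines the ingroup but does not resolve relationships within it.
Most parsimonious ingroup topology: ((Pachyaria,Acrooma),Therina).
Pachyaria and Acrooma share a more recent common ancestor with each other than either does with Therina, so Therina is the least closely related of the three.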